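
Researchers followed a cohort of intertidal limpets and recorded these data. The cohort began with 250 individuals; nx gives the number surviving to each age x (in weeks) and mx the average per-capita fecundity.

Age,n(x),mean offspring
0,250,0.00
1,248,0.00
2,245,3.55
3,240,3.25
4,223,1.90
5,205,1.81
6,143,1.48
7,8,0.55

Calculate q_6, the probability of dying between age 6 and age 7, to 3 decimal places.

lx = nx/n0 = nx/250: 1, 0.992, 0.98, 0.96, 0.892, 0.82, 0.572, 0.032
q_6 = (l_6 − l_7) / l_6 = (0.572 − 0.032) / 0.572
     = 0.54 / 0.572 = 0.944056… → 0.944

0.944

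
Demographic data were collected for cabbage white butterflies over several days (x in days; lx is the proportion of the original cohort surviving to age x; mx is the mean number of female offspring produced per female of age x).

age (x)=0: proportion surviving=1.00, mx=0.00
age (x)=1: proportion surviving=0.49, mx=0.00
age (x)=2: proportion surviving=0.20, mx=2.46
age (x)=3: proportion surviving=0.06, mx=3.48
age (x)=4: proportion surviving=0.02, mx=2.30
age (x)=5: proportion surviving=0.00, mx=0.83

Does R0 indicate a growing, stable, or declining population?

R0 = Σ lx·mx = 0 + 0 + 0.492 + 0.2088 + 0.046 + 0 = 0.7468
R0 < 1, so the population is declining.

declining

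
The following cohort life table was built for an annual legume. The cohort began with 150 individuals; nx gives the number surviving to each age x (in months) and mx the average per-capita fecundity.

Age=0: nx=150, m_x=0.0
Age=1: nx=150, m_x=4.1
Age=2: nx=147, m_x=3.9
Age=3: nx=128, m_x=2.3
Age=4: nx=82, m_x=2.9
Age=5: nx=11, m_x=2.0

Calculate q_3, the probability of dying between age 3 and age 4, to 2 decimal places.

lx = nx/n0 = nx/150: 1, 1, 0.98, 0.85333…, 0.54667…, 0.07333…
q_3 = (l_3 − l_4) / l_3 = (0.853333… − 0.546667…) / 0.853333…
     = 0.306667… / 0.853333… = 0.359375… → 0.36

0.36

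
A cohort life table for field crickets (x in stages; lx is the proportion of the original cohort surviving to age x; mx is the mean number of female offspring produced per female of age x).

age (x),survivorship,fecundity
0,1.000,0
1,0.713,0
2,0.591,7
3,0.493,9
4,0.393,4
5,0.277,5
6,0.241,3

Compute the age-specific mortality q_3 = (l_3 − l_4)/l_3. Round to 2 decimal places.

q_3 = (l_3 − l_4) / l_3 = (0.493 − 0.393) / 0.493
     = 0.1 / 0.493 = 0.20284… → 0.20

0.20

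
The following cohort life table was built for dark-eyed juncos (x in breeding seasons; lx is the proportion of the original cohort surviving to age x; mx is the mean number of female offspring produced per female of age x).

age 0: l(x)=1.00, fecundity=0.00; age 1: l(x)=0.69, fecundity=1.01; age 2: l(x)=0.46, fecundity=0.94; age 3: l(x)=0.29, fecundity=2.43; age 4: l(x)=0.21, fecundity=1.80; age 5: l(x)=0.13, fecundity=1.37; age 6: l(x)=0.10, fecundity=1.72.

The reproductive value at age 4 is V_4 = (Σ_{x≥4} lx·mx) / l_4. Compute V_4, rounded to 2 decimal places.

lx·mx for x ≥ 4: 0.378, 0.1781, 0.172 → sum = 0.7281
V_4 = 0.7281 / l_4 = 0.7281 / 0.21 = 3.467143… → 3.47

3.47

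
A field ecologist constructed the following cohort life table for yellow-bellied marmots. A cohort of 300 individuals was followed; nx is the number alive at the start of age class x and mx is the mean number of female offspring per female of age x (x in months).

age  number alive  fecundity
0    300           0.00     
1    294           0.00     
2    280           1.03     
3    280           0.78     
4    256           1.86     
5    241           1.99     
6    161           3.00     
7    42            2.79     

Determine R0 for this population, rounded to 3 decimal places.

6.876

lx = nx/n0 = nx/300: 1, 0.98, 0.93333…, 0.93333…, 0.85333…, 0.80333…, 0.53667…, 0.14
lx·mx by age: 0, 0, 0.961333…, 0.728…, 1.5872…, 1.598633…, 1.61…, 0.3906
R0 = Σ lx·mx = 6.875767… → 6.876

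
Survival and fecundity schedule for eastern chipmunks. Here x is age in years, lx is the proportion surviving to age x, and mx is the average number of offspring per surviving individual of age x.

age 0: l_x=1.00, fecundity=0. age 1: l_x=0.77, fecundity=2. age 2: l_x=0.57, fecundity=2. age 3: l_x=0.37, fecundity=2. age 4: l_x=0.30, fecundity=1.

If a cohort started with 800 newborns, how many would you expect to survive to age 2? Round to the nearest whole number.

Expected survivors = N0 · l_2 = 800 × 0.57 = 456 → 456

456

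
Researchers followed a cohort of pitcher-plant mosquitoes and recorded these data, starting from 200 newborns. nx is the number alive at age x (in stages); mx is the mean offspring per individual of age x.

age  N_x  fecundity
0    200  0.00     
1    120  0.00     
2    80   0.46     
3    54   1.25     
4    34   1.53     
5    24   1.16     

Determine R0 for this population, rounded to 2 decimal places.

0.92

lx = nx/n0 = nx/200: 1, 0.6, 0.4, 0.27, 0.17, 0.12
lx·mx by age: 0, 0, 0.184, 0.3375, 0.2601, 0.1392
R0 = Σ lx·mx = 0.9208 → 0.92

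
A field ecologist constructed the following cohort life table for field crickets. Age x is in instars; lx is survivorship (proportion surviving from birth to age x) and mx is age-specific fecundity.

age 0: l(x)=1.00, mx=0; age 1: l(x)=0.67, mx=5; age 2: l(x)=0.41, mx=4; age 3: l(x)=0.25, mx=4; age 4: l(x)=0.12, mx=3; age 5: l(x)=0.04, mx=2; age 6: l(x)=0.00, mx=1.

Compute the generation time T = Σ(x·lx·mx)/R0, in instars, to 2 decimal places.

lx·mx: 0, 3.35, 1.64, 1, 0.36, 0.08, 0 → R0 = 6.43
x·lx·mx: 0, 3.35, 3.28, 3, 1.44, 0.4, 0 → Σ = 11.47
T = 11.47 / 6.43 = 1.783826… → 1.78

1.78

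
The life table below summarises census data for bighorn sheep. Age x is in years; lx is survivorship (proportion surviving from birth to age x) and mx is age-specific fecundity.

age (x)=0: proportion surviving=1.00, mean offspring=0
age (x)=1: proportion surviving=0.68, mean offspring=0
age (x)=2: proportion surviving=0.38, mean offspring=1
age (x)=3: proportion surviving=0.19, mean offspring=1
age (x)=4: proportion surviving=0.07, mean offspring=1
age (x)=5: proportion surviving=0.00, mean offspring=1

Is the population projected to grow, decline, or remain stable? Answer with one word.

R0 = Σ lx·mx = 0 + 0 + 0.38 + 0.19 + 0.07 + 0 = 0.64
R0 < 1, so the population is declining.

declining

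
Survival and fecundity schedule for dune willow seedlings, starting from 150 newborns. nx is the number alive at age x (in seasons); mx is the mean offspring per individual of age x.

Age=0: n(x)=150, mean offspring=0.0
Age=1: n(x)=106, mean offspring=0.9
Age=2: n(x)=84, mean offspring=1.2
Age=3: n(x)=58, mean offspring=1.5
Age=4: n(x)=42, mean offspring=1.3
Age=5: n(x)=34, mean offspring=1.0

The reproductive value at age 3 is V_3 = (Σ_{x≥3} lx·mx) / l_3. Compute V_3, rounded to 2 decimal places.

lx = nx/n0 = nx/150: 1, 0.70667…, 0.56, 0.38667…, 0.28, 0.22667…
lx·mx for x ≥ 3: 0.58…, 0.364, 0.226667… → sum = 1.170667…
V_3 = 1.170667… / l_3 = 1.170667… / 0.386667… = 3.027586… → 3.03

3.03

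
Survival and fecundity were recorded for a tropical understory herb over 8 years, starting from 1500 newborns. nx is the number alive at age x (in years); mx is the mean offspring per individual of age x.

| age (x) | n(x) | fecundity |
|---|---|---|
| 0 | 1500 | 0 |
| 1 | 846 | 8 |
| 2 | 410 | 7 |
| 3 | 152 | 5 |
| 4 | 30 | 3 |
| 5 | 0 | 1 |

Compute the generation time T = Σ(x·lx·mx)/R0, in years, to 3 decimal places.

1.444

lx = nx/n0 = nx/1500: 1, 0.564, 0.27333…, 0.10133…, 0.02, 0
lx·mx: 0, 4.512, 1.913333…, 0.506667…, 0.06, 0 → R0 = 6.992…
x·lx·mx: 0, 4.512, 3.826667…, 1.52…, 0.24, 0 → Σ = 10.098667…
T = 10.098667… / 6.992… = 1.444317… → 1.444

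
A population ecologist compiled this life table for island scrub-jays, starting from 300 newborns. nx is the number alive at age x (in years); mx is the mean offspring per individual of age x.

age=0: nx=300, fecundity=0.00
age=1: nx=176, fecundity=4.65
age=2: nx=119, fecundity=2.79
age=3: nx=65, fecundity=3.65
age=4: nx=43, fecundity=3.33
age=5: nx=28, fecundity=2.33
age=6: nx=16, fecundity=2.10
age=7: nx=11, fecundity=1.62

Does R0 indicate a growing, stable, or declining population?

growing

lx = nx/n0 = nx/300: 1, 0.58667…, 0.39667…, 0.21667…, 0.14333…, 0.09333…, 0.05333…, 0.03667…
R0 = Σ lx·mx = 0 + 2.728… + 1.1067… + 0.790833… + 0.4773… + 0.217467… + 0.112… + 0.0594… = 5.4917…
R0 > 1, so the population is growing.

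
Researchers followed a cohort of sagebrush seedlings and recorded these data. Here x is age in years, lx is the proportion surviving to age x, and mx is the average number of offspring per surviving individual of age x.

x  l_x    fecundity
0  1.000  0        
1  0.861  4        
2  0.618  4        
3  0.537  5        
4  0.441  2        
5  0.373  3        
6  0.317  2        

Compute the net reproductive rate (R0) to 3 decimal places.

lx·mx by age: 0, 3.444, 2.472, 2.685, 0.882, 1.119, 0.634
R0 = Σ lx·mx = 11.236 → 11.236

11.236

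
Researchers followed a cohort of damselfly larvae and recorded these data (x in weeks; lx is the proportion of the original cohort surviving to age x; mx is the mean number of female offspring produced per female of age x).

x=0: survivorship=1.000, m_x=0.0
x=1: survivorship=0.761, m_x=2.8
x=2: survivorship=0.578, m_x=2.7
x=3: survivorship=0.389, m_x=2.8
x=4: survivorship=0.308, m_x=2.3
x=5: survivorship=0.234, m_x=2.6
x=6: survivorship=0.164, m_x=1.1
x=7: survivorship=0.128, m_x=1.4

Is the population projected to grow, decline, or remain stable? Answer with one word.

R0 = Σ lx·mx = 0 + 2.1308 + 1.5606 + 1.0892 + 0.7084 + 0.6084 + 0.1804 + 0.1792 = 6.457
R0 > 1, so the population is growing.

growing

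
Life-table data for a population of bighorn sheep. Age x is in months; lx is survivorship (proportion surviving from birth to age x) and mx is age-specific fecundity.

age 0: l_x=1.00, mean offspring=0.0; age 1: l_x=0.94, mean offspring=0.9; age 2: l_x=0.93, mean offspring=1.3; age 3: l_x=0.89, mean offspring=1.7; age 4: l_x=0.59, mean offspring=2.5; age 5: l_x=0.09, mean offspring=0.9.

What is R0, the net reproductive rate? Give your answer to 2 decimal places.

5.12

lx·mx by age: 0, 0.846, 1.209, 1.513, 1.475, 0.081
R0 = Σ lx·mx = 5.124 → 5.12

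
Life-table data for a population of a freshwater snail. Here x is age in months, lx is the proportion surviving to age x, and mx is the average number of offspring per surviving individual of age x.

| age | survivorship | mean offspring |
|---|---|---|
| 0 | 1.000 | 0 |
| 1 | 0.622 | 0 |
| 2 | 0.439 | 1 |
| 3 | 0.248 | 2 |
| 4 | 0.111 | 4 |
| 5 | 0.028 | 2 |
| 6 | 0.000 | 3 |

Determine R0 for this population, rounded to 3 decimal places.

lx·mx by age: 0, 0, 0.439, 0.496, 0.444, 0.056, 0
R0 = Σ lx·mx = 1.435 → 1.435

1.435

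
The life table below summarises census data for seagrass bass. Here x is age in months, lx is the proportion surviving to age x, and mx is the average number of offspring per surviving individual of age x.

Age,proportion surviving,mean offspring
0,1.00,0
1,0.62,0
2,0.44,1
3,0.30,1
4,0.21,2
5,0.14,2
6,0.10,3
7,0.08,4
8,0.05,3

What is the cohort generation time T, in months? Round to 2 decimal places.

lx·mx: 0, 0, 0.44, 0.3, 0.42, 0.28, 0.3, 0.32, 0.15 → R0 = 2.21
x·lx·mx: 0, 0, 0.88, 0.9, 1.68, 1.4, 1.8, 2.24, 1.2 → Σ = 10.1
T = 10.1 / 2.21 = 4.570136… → 4.57

4.57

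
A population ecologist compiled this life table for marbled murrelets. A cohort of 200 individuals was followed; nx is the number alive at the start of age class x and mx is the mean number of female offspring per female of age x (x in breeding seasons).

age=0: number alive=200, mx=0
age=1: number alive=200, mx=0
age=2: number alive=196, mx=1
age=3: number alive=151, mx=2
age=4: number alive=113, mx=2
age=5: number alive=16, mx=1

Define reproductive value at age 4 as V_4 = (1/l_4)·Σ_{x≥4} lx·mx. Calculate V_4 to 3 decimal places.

2.142

lx = nx/n0 = nx/200: 1, 1, 0.98, 0.755, 0.565, 0.08
lx·mx for x ≥ 4: 1.13, 0.08 → sum = 1.21
V_4 = 1.21 / l_4 = 1.21 / 0.565 = 2.141593… → 2.142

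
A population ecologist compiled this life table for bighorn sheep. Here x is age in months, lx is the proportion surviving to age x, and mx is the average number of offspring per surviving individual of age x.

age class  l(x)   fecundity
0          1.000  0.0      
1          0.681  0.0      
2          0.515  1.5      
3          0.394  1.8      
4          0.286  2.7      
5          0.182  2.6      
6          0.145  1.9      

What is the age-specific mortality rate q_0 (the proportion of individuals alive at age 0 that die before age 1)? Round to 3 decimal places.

q_0 = (l_0 − l_1) / l_0 = (1 − 0.681) / 1
     = 0.319 / 1 = 0.319 → 0.319

0.319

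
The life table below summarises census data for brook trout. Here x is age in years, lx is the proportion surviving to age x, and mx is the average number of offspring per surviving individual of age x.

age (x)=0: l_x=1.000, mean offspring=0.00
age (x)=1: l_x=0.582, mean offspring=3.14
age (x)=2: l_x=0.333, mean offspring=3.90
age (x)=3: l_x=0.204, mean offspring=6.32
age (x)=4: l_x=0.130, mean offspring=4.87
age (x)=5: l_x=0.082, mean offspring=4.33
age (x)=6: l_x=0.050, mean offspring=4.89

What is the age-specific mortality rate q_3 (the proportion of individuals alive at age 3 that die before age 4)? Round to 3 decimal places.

q_3 = (l_3 − l_4) / l_3 = (0.204 − 0.13) / 0.204
     = 0.074 / 0.204 = 0.362745… → 0.363

0.363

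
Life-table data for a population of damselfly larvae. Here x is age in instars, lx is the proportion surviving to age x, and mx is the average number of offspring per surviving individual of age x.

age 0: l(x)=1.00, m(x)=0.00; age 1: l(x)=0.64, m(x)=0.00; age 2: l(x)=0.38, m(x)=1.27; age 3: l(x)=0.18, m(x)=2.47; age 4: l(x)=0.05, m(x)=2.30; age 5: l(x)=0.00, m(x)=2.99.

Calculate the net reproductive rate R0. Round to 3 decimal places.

lx·mx by age: 0, 0, 0.4826, 0.4446, 0.115, 0
R0 = Σ lx·mx = 1.0422 → 1.042

1.042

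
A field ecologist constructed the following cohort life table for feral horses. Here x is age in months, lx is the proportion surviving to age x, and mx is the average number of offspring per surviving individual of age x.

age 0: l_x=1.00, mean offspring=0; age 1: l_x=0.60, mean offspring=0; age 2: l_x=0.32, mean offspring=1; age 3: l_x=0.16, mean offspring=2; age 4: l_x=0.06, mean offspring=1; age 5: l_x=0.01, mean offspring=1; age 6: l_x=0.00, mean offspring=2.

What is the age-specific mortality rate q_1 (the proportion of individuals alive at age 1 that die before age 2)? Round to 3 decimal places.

0.467

q_1 = (l_1 − l_2) / l_1 = (0.6 − 0.32) / 0.6
     = 0.28 / 0.6 = 0.466667… → 0.467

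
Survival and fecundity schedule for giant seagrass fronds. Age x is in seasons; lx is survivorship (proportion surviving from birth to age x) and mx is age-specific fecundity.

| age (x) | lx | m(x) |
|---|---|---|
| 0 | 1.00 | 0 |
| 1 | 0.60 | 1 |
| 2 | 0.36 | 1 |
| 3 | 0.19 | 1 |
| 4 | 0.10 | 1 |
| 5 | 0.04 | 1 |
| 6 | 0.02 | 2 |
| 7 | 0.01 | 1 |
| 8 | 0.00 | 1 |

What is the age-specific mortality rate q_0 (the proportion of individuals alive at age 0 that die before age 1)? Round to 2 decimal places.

0.40

q_0 = (l_0 − l_1) / l_0 = (1 − 0.6) / 1
     = 0.4 / 1 = 0.4 → 0.40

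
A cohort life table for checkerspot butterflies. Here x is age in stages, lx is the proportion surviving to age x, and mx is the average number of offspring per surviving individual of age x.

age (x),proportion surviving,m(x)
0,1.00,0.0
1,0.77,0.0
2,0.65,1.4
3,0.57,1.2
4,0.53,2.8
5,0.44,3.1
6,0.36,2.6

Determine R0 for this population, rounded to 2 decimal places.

5.38

lx·mx by age: 0, 0, 0.91, 0.684, 1.484, 1.364, 0.936
R0 = Σ lx·mx = 5.378 → 5.38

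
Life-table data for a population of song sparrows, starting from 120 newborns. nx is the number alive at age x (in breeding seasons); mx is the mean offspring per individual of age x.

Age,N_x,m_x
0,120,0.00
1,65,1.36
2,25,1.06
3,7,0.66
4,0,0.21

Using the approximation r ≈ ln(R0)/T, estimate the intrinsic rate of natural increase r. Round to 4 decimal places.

-0.0031

lx = nx/n0 = nx/120: 1, 0.54167…, 0.20833…, 0.05833…, 0
R0 = Σ lx·mx = 0 + 0.73667… + 0.22083… + 0.0385… + 0 = 0.996…
Σ x·lx·mx = 1.293833…; T = 1.293833…/0.996… = 1.29903…
r ≈ ln(R0)/T = ln(0.996…)/1.29903… = -0.003085… → -0.0031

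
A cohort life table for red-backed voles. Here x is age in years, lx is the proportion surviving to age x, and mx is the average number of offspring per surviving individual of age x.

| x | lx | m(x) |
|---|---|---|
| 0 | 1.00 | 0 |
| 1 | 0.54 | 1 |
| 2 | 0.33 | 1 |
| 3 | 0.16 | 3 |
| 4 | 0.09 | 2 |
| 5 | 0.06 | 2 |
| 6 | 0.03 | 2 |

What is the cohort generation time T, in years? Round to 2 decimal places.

2.53

lx·mx: 0, 0.54, 0.33, 0.48, 0.18, 0.12, 0.06 → R0 = 1.71
x·lx·mx: 0, 0.54, 0.66, 1.44, 0.72, 0.6, 0.36 → Σ = 4.32
T = 4.32 / 1.71 = 2.526316… → 2.53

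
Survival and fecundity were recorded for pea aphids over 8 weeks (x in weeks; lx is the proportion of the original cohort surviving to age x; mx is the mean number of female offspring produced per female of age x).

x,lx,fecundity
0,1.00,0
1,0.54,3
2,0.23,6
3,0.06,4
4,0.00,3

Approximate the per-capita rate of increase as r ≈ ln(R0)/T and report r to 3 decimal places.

0.747

R0 = Σ lx·mx = 0 + 1.62 + 1.38 + 0.24 + 0 = 3.24
Σ x·lx·mx = 5.1; T = 5.1/3.24 = 1.57407…
r ≈ ln(R0)/T = ln(3.24)/1.57407… = 0.74683… → 0.747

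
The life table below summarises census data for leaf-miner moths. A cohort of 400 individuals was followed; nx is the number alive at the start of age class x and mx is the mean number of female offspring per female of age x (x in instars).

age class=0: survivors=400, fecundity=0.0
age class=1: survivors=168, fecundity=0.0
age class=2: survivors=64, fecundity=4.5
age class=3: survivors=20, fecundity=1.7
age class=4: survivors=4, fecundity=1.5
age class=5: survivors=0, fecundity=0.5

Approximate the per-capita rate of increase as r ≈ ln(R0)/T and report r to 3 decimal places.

lx = nx/n0 = nx/400: 1, 0.42, 0.16, 0.05, 0.01, 0
R0 = Σ lx·mx = 0 + 0 + 0.72 + 0.085 + 0.015 + 0 = 0.82
Σ x·lx·mx = 1.755; T = 1.755/0.82 = 2.14024…
r ≈ ln(R0)/T = ln(0.82)/2.14024… = -0.09272… → -0.093

-0.093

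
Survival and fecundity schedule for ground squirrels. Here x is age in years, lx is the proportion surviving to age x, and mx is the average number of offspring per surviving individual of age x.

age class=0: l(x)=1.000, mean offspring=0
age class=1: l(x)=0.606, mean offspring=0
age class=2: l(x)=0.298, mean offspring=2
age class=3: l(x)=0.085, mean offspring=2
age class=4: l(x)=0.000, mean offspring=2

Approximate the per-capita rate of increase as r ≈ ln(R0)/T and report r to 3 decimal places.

-0.120

R0 = Σ lx·mx = 0 + 0 + 0.596 + 0.17 + 0 = 0.766
Σ x·lx·mx = 1.702; T = 1.702/0.766 = 2.22193…
r ≈ ln(R0)/T = ln(0.766)/2.22193… = -0.11997… → -0.120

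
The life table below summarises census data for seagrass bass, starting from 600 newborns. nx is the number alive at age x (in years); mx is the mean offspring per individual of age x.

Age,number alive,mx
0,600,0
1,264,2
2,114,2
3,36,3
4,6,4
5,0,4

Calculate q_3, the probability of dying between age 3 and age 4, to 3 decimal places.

lx = nx/n0 = nx/600: 1, 0.44, 0.19, 0.06, 0.01, 0
q_3 = (l_3 − l_4) / l_3 = (0.06 − 0.01) / 0.06
     = 0.05 / 0.06 = 0.833333… → 0.833

0.833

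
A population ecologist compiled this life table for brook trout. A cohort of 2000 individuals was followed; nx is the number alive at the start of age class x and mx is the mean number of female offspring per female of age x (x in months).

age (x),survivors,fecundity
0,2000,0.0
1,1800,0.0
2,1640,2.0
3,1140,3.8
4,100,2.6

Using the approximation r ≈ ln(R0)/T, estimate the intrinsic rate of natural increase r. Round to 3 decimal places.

0.524

lx = nx/n0 = nx/2000: 1, 0.9, 0.82, 0.57, 0.05
R0 = Σ lx·mx = 0 + 0 + 1.64 + 2.166 + 0.13 = 3.936
Σ x·lx·mx = 10.298; T = 10.298/3.936 = 2.61636…
r ≈ ln(R0)/T = ln(3.936)/2.61636… = 0.52369… → 0.524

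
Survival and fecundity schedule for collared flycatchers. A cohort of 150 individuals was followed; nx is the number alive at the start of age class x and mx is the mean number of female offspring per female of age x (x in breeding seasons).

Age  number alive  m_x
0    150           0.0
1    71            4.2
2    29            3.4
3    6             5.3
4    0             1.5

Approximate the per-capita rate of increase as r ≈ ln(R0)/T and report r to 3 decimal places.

lx = nx/n0 = nx/150: 1, 0.47333…, 0.19333…, 0.04, 0
R0 = Σ lx·mx = 0 + 1.988… + 0.65733… + 0.212 + 0 = 2.857333…
Σ x·lx·mx = 3.938667…; T = 3.938667…/2.857333… = 1.37844…
r ≈ ln(R0)/T = ln(2.857333…)/1.37844… = 0.76165… → 0.762

0.762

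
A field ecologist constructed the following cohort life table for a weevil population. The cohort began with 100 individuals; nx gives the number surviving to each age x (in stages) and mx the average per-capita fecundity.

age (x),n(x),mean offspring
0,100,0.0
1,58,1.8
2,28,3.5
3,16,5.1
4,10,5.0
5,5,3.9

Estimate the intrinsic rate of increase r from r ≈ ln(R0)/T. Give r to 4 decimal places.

0.5297

lx = nx/n0 = nx/100: 1, 0.58, 0.28, 0.16, 0.1, 0.05
R0 = Σ lx·mx = 0 + 1.044 + 0.98 + 0.816 + 0.5 + 0.195 = 3.535
Σ x·lx·mx = 8.427; T = 8.427/3.535 = 2.38388…
r ≈ ln(R0)/T = ln(3.535)/2.38388… = 0.529689… → 0.5297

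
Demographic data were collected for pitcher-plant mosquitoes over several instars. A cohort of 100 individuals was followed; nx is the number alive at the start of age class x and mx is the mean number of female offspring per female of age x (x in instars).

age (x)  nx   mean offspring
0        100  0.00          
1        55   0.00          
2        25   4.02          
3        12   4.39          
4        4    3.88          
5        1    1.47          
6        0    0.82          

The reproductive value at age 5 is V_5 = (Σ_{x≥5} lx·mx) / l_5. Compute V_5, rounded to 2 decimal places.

1.47

lx = nx/n0 = nx/100: 1, 0.55, 0.25, 0.12, 0.04, 0.01, 0
lx·mx for x ≥ 5: 0.0147, 0 → sum = 0.0147
V_5 = 0.0147 / l_5 = 0.0147 / 0.01 = 1.47 → 1.47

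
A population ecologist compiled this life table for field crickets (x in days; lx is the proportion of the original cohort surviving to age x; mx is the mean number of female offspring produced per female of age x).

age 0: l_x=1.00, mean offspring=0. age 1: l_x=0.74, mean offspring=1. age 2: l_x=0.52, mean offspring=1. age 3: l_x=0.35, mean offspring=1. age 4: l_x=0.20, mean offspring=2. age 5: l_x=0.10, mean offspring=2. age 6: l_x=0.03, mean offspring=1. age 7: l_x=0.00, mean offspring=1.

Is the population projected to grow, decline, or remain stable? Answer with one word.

R0 = Σ lx·mx = 0 + 0.74 + 0.52 + 0.35 + 0.4 + 0.2 + 0.03 + 0 = 2.24
R0 > 1, so the population is growing.

growing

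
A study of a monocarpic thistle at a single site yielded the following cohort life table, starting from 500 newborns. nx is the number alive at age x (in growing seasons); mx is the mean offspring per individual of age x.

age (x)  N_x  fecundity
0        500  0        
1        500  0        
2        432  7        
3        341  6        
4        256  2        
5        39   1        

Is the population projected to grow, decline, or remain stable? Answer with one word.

growing

lx = nx/n0 = nx/500: 1, 1, 0.864, 0.682, 0.512, 0.078
R0 = Σ lx·mx = 0 + 0 + 6.048 + 4.092 + 1.024 + 0.078 = 11.242
R0 > 1, so the population is growing.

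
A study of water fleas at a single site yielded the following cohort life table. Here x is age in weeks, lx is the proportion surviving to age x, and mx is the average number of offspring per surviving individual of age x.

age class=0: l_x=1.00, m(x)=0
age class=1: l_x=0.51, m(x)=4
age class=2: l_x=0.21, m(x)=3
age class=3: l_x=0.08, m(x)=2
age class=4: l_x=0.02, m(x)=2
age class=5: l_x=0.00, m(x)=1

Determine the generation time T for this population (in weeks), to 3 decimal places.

1.373

lx·mx: 0, 2.04, 0.63, 0.16, 0.04, 0 → R0 = 2.87
x·lx·mx: 0, 2.04, 1.26, 0.48, 0.16, 0 → Σ = 3.94
T = 3.94 / 2.87 = 1.372822… → 1.373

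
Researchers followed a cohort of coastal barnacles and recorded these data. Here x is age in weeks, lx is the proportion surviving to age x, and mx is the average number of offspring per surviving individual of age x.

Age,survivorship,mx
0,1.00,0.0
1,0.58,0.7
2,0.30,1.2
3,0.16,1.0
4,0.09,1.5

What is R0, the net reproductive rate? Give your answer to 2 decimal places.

lx·mx by age: 0, 0.406, 0.36, 0.16, 0.135
R0 = Σ lx·mx = 1.061 → 1.06

1.06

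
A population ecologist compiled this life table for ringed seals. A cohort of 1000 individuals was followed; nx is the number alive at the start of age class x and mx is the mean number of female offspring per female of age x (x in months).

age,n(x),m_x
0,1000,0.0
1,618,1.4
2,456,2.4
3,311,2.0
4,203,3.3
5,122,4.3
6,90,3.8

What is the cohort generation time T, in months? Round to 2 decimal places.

2.98

lx = nx/n0 = nx/1000: 1, 0.618, 0.456, 0.311, 0.203, 0.122, 0.09
lx·mx: 0, 0.8652, 1.0944, 0.622, 0.6699, 0.5246, 0.342 → R0 = 4.1181
x·lx·mx: 0, 0.8652, 2.1888, 1.866, 2.6796, 2.623, 2.052 → Σ = 12.2746
T = 12.2746 / 4.1181 = 2.980646… → 2.98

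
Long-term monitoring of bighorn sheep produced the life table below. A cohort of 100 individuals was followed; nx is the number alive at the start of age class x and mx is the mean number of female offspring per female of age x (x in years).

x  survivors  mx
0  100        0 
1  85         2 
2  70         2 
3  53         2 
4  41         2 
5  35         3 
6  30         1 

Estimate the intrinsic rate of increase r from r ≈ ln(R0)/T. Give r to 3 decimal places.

lx = nx/n0 = nx/100: 1, 0.85, 0.7, 0.53, 0.41, 0.35, 0.3
R0 = Σ lx·mx = 0 + 1.7 + 1.4 + 1.06 + 0.82 + 1.05 + 0.3 = 6.33
Σ x·lx·mx = 18.01; T = 18.01/6.33 = 2.84518…
r ≈ ln(R0)/T = ln(6.33)/2.84518… = 0.64857… → 0.649

0.649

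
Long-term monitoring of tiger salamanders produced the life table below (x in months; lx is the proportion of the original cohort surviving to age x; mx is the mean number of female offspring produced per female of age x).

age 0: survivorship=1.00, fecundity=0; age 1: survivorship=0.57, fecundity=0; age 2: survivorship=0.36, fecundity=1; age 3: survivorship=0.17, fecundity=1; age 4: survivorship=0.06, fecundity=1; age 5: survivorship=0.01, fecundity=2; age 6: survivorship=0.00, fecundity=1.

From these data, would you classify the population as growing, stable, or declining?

declining

R0 = Σ lx·mx = 0 + 0 + 0.36 + 0.17 + 0.06 + 0.02 + 0 = 0.61
R0 < 1, so the population is declining.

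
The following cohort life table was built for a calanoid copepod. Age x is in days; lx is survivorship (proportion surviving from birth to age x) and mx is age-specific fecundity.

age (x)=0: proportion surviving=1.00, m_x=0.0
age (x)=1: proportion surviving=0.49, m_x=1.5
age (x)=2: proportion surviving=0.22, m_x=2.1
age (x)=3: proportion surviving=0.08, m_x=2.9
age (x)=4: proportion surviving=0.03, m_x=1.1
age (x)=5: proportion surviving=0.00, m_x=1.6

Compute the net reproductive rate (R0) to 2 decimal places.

1.46

lx·mx by age: 0, 0.735, 0.462, 0.232, 0.033, 0
R0 = Σ lx·mx = 1.462 → 1.46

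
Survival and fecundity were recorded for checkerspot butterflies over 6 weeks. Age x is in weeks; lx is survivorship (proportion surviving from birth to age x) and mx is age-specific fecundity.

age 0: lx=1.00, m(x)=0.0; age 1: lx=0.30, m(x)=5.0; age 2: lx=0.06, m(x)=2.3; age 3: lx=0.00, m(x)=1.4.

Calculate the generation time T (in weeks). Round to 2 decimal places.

1.08

lx·mx: 0, 1.5, 0.138, 0 → R0 = 1.638
x·lx·mx: 0, 1.5, 0.276, 0 → Σ = 1.776
T = 1.776 / 1.638 = 1.084249… → 1.08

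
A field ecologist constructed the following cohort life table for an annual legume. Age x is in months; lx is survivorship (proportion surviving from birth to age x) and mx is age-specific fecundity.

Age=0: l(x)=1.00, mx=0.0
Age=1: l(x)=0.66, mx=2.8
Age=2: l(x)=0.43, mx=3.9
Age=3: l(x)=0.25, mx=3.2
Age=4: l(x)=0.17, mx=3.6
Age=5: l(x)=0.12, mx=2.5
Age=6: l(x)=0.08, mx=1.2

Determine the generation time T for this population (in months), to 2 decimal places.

2.27

lx·mx: 0, 1.848, 1.677, 0.8, 0.612, 0.3, 0.096 → R0 = 5.333
x·lx·mx: 0, 1.848, 3.354, 2.4, 2.448, 1.5, 0.576 → Σ = 12.126
T = 12.126 / 5.333 = 2.273767… → 2.27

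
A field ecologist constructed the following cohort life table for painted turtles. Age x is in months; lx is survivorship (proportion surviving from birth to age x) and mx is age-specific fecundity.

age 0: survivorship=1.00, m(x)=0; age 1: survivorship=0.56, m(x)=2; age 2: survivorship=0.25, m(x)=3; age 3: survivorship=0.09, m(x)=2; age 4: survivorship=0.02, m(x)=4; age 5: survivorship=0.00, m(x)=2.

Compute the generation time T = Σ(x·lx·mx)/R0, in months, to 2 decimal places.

lx·mx: 0, 1.12, 0.75, 0.18, 0.08, 0 → R0 = 2.13
x·lx·mx: 0, 1.12, 1.5, 0.54, 0.32, 0 → Σ = 3.48
T = 3.48 / 2.13 = 1.633803… → 1.63

1.63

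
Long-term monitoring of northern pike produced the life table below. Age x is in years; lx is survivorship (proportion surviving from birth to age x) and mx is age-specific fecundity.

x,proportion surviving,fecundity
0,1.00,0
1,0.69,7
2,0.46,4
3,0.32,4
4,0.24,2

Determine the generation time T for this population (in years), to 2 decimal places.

lx·mx: 0, 4.83, 1.84, 1.28, 0.48 → R0 = 8.43
x·lx·mx: 0, 4.83, 3.68, 3.84, 1.92 → Σ = 14.27
T = 14.27 / 8.43 = 1.692764… → 1.69

1.69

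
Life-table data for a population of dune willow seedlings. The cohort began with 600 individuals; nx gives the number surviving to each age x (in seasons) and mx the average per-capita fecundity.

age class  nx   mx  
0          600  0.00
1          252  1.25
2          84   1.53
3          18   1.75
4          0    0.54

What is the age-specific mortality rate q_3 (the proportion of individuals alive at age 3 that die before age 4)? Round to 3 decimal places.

lx = nx/n0 = nx/600: 1, 0.42, 0.14, 0.03, 0
q_3 = (l_3 − l_4) / l_3 = (0.03 − 0) / 0.03
     = 0.03 / 0.03 = 1 → 1.000

1.000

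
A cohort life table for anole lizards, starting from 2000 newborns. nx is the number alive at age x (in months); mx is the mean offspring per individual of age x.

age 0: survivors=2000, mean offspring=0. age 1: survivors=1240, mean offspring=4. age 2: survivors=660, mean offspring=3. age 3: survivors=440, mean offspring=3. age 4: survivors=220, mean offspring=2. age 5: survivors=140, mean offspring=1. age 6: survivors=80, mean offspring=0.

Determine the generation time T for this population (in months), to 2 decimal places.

1.74

lx = nx/n0 = nx/2000: 1, 0.62, 0.33, 0.22, 0.11, 0.07, 0.04
lx·mx: 0, 2.48, 0.99, 0.66, 0.22, 0.07, 0 → R0 = 4.42
x·lx·mx: 0, 2.48, 1.98, 1.98, 0.88, 0.35, 0 → Σ = 7.67
T = 7.67 / 4.42 = 1.735294… → 1.74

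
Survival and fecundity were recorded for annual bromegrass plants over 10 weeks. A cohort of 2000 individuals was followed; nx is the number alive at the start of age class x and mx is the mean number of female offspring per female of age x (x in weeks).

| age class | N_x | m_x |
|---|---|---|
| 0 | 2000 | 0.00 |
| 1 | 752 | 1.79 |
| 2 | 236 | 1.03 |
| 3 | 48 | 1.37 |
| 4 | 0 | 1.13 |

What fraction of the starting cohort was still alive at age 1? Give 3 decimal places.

l_1 = n_1/n_0 = 752/2000 = 0.376 → 0.376

0.376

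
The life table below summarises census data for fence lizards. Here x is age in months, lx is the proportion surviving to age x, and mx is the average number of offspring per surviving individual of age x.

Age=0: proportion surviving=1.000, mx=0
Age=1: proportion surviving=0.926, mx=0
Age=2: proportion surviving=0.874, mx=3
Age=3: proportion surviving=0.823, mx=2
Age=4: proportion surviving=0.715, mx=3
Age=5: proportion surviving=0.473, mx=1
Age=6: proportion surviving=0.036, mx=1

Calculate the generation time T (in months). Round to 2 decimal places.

3.08

lx·mx: 0, 0, 2.622, 1.646, 2.145, 0.473, 0.036 → R0 = 6.922
x·lx·mx: 0, 0, 5.244, 4.938, 8.58, 2.365, 0.216 → Σ = 21.343
T = 21.343 / 6.922 = 3.083357… → 3.08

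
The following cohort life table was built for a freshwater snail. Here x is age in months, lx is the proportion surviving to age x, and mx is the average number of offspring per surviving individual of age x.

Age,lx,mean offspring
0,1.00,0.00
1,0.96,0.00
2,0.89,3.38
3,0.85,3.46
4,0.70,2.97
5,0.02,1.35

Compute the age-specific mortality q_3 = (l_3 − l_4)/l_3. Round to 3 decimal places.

0.176

q_3 = (l_3 − l_4) / l_3 = (0.85 − 0.7) / 0.85
     = 0.15 / 0.85 = 0.176471… → 0.176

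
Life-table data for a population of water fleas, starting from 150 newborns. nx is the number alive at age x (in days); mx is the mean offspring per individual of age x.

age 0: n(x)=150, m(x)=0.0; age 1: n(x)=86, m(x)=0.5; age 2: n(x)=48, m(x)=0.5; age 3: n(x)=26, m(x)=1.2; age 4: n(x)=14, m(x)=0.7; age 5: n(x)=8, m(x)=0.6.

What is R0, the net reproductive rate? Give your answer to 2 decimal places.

lx = nx/n0 = nx/150: 1, 0.57333…, 0.32, 0.17333…, 0.09333…, 0.05333…
lx·mx by age: 0, 0.286667…, 0.16, 0.208…, 0.065333…, 0.032…
R0 = Σ lx·mx = 0.752… → 0.75

0.75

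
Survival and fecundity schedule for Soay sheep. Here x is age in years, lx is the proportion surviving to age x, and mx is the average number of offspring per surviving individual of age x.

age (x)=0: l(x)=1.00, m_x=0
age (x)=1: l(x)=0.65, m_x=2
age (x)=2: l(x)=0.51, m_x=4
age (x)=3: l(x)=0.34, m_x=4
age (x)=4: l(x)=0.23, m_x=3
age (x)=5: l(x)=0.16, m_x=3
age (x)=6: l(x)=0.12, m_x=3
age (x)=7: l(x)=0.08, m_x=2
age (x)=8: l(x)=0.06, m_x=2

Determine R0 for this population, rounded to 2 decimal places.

lx·mx by age: 0, 1.3, 2.04, 1.36, 0.69, 0.48, 0.36, 0.16, 0.12
R0 = Σ lx·mx = 6.51 → 6.51

6.51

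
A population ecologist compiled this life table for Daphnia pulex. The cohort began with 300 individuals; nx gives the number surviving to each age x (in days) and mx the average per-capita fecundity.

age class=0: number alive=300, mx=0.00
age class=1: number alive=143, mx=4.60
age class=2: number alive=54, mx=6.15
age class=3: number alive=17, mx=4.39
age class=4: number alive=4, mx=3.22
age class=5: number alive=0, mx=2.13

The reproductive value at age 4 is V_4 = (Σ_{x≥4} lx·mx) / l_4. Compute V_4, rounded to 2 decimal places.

3.22

lx = nx/n0 = nx/300: 1, 0.47667…, 0.18, 0.05667…, 0.01333…, 0
lx·mx for x ≥ 4: 0.042933…, 0 → sum = 0.042933…
V_4 = 0.042933… / l_4 = 0.042933… / 0.013333… = 3.22… → 3.22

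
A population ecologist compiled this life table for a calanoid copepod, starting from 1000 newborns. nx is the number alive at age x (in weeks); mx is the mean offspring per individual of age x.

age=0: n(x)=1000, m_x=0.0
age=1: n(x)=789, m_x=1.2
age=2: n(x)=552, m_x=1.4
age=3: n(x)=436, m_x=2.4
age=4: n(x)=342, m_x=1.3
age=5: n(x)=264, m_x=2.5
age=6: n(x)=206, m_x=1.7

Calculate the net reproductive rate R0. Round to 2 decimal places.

4.22

lx = nx/n0 = nx/1000: 1, 0.789, 0.552, 0.436, 0.342, 0.264, 0.206
lx·mx by age: 0, 0.9468, 0.7728, 1.0464, 0.4446, 0.66, 0.3502
R0 = Σ lx·mx = 4.2208 → 4.22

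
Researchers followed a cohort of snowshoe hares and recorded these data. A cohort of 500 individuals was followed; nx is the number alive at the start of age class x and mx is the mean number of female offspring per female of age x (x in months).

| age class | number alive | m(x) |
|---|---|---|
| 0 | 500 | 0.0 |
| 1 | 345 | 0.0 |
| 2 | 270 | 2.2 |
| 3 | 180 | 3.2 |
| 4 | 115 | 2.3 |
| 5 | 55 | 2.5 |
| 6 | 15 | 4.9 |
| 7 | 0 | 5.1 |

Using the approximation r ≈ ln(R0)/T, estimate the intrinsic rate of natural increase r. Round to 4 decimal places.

0.3841

lx = nx/n0 = nx/500: 1, 0.69, 0.54, 0.36, 0.23, 0.11, 0.03, 0
R0 = Σ lx·mx = 0 + 0 + 1.188 + 1.152 + 0.529 + 0.275 + 0.147 + 0 = 3.291
Σ x·lx·mx = 10.205; T = 10.205/3.291 = 3.10088…
r ≈ ln(R0)/T = ln(3.291)/3.10088… = 0.384146… → 0.3841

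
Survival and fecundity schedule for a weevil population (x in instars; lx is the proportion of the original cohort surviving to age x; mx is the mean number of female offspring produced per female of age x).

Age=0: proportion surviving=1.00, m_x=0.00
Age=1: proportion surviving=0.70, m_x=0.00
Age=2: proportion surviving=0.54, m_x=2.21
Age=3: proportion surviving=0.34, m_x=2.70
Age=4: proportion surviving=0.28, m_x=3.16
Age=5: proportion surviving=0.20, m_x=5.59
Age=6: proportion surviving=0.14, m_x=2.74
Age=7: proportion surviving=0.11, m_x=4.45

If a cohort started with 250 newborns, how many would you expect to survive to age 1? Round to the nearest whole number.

175

Expected survivors = N0 · l_1 = 250 × 0.70 = 175 → 175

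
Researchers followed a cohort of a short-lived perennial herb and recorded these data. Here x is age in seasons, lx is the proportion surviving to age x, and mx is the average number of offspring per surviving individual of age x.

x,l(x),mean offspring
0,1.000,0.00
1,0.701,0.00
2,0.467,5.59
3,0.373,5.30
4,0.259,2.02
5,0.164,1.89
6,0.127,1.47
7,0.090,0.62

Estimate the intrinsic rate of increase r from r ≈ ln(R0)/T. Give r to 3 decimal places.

R0 = Σ lx·mx = 0 + 0 + 2.61053 + 1.9769 + 0.52318 + 0.30996 + 0.18669 + 0.0558 = 5.66306
Σ x·lx·mx = 16.30502; T = 16.30502/5.66306 = 2.87919…
r ≈ ln(R0)/T = ln(5.66306)/2.87919… = 0.60224… → 0.602

0.602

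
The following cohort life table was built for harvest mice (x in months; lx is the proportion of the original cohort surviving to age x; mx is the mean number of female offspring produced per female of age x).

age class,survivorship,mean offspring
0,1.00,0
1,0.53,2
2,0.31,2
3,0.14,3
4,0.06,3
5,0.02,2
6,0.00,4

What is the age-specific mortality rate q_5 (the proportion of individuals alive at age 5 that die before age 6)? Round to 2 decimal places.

1.00

q_5 = (l_5 − l_6) / l_5 = (0.02 − 0) / 0.02
     = 0.02 / 0.02 = 1 → 1.00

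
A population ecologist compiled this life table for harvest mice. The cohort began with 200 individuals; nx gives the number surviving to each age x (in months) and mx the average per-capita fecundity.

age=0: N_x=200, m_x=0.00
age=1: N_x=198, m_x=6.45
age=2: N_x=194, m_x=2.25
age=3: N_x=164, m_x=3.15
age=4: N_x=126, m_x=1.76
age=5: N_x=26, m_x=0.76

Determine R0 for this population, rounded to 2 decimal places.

lx = nx/n0 = nx/200: 1, 0.99, 0.97, 0.82, 0.63, 0.13
lx·mx by age: 0, 6.3855, 2.1825, 2.583, 1.1088, 0.0988
R0 = Σ lx·mx = 12.3586 → 12.36

12.36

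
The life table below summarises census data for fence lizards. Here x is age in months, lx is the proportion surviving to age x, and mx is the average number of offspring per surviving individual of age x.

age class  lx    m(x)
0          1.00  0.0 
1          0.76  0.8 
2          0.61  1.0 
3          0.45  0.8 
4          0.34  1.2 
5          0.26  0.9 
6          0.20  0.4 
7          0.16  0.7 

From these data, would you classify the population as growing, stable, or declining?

growing

R0 = Σ lx·mx = 0 + 0.608 + 0.61 + 0.36 + 0.408 + 0.234 + 0.08 + 0.112 = 2.412
R0 > 1, so the population is growing.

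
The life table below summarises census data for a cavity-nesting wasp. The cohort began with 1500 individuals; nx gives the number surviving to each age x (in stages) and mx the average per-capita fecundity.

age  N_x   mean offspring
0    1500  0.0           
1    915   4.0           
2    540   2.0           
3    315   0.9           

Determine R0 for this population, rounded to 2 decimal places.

3.35

lx = nx/n0 = nx/1500: 1, 0.61, 0.36, 0.21
lx·mx by age: 0, 2.44, 0.72, 0.189
R0 = Σ lx·mx = 3.349 → 3.35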